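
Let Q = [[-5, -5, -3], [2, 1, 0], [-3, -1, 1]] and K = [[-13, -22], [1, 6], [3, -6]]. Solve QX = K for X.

X = [[2, 4], [-3, -2], [6, 4]]

Left-multiplying both sides by Q⁻¹ gives X = Q⁻¹K.
Q has determinant 2; Q⁻¹ = [[1/2, 4, 3/2], [-1, -7, -3], [1/2, 5, 5/2]].
X = Q⁻¹K = [[1/2, 4, 3/2], [-1, -7, -3], [1/2, 5, 5/2]] · [[-13, -22], [1, 6], [3, -6]] = [[2, 4], [-3, -2], [6, 4]].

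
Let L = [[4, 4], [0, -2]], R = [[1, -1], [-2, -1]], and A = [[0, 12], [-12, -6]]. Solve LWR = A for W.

W = [[-2, 2], [0, -3]]

Isolating W: multiply by L⁻¹ from the left and R⁻¹ from the right, so W = L⁻¹AR⁻¹.
L has determinant -8; L⁻¹ = [[1/4, 1/2], [0, -1/2]].
det R = -3; the adjugate gives R⁻¹ = [[1/3, -1/3], [-2/3, -1/3]].
L⁻¹A = [[-6, 0], [6, 3]].
W = (L⁻¹A)R⁻¹ = [[-2, 2], [0, -3]].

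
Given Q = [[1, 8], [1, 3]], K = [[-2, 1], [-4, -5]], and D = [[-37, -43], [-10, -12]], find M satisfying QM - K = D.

QM = D + K = [[-39, -42], [-14, -17]].
Since Q multiplies M on the left, M = Q⁻¹(D + K).
Q has determinant -5; Q⁻¹ = [[-3/5, 8/5], [1/5, -1/5]].
M = Q⁻¹(D + K) = [[1, -2], [-5, -5]].

M = [[1, -2], [-5, -5]]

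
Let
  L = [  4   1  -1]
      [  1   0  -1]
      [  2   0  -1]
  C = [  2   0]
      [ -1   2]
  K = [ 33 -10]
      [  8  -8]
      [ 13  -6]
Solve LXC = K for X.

Left-multiply by L⁻¹ and right-multiply by C⁻¹: X = L⁻¹KC⁻¹.
L has determinant -1; L⁻¹ = [[0, -1, 1], [1, 2, -3], [0, -2, 1]].
det C = 4; the adjugate gives C⁻¹ = [[1/2, 0], [1/4, 1/2]].
L⁻¹K = [[5, 2], [10, -8], [-3, 10]].
X = (L⁻¹K)C⁻¹ = [[3, 1], [3, -4], [1, 5]].

X = [[3, 1], [3, -4], [1, 5]]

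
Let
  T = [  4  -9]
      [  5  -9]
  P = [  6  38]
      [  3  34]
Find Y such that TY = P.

Since T multiplies Y on the left, Y = T⁻¹P.
det T = 9, so T⁻¹ = [[-1, 1], [-5/9, 4/9]].
Y = T⁻¹P = [[-1, 1], [-5/9, 4/9]] · [[6, 38], [3, 34]] = [[-3, -4], [-2, -6]].

Y = [[-3, -4], [-2, -6]]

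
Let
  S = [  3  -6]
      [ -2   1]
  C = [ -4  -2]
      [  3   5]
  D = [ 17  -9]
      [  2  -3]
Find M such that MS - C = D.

MS = D + C = [[13, -11], [5, 2]].
S is on the right of M, so right-multiply by S⁻¹: M = (D + C)S⁻¹.
det S = -9; the adjugate gives S⁻¹ = [[-1/9, -2/3], [-2/9, -1/3]].
M = (D + C)S⁻¹ = [[1, -5], [-1, -4]].

M = [[1, -5], [-1, -4]]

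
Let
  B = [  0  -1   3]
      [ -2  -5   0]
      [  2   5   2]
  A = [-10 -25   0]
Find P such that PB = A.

Right-multiplying both sides by B⁻¹ gives P = AB⁻¹.
B has determinant -4; B⁻¹ = [[5/2, -17/4, -15/4], [-1, 3/2, 3/2], [0, 1/2, 1/2]].
P = AB⁻¹ = [[-10, -25, 0]] · [[5/2, -17/4, -15/4], [-1, 3/2, 3/2], [0, 1/2, 1/2]] = [[0, 5, 0]].

P = [[0, 5, 0]]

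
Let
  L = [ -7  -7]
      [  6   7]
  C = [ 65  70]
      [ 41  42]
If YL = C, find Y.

Y = [[-5, 5], [-5, 1]]

Right-multiplying both sides by L⁻¹ gives Y = CL⁻¹.
det L = -7; the adjugate gives L⁻¹ = [[-1, -1], [6/7, 1]].
Y = CL⁻¹ = [[65, 70], [41, 42]] · [[-1, -1], [6/7, 1]] = [[-5, 5], [-5, 1]].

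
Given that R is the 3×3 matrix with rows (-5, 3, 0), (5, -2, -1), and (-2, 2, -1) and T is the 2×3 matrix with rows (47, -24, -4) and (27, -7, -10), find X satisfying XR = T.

X = [[-4, 5, -1], [-1, 6, 4]]

Since R sits to the right of X, X = TR⁻¹.
det R = 1; the adjugate gives R⁻¹ = [[4, 3, -3], [7, 5, -5], [6, 4, -5]].
X = TR⁻¹ = [[47, -24, -4], [27, -7, -10]] · [[4, 3, -3], [7, 5, -5], [6, 4, -5]] = [[-4, 5, -1], [-1, 6, 4]].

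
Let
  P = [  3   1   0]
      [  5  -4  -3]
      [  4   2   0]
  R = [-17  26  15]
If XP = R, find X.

X = [[-4, -5, 5]]

Right-multiplying both sides by P⁻¹ gives X = RP⁻¹.
det P = 6, so P⁻¹ = [[1, 0, -1/2], [-2, 0, 3/2], [13/3, -1/3, -17/6]].
X = RP⁻¹ = [[-17, 26, 15]] · [[1, 0, -1/2], [-2, 0, 3/2], [13/3, -1/3, -17/6]] = [[-4, -5, 5]].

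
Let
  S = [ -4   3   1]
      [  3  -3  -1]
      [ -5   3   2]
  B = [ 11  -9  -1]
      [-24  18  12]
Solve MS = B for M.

S is on the right of M, so right-multiply by S⁻¹: M = BS⁻¹.
det S = 3; the adjugate gives S⁻¹ = [[-1, -1, 0], [-1/3, -1, -1/3], [-2, -1, 1]].
M = BS⁻¹ = [[11, -9, -1], [-24, 18, 12]] · [[-1, -1, 0], [-1/3, -1, -1/3], [-2, -1, 1]] = [[-6, -1, 2], [-6, -6, 6]].

M = [[-6, -1, 2], [-6, -6, 6]]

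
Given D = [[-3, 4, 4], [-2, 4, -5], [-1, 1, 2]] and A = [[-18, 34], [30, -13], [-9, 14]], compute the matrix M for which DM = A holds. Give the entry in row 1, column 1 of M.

-6

Left-multiplying both sides by D⁻¹ gives M = D⁻¹A.
det D = 5, so D⁻¹ = [[13/5, -4/5, -36/5], [9/5, -2/5, -23/5], [2/5, -1/5, -4/5]].
M = D⁻¹A = [[13/5, -4/5, -36/5], [9/5, -2/5, -23/5], [2/5, -1/5, -4/5]] · [[-18, 34], [30, -13], [-9, 14]] = [[-6, -2], [-3, 2], [-6, 5]].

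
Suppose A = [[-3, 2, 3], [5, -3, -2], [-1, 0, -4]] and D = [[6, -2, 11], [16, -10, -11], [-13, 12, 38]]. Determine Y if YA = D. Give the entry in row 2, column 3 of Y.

-1

A is on the right of Y, so right-multiply by A⁻¹: Y = DA⁻¹.
det A = -1; the adjugate gives A⁻¹ = [[-12, -8, -5], [-22, -15, -9], [3, 2, 1]].
Y = DA⁻¹ = [[6, -2, 11], [16, -10, -11], [-13, 12, 38]] · [[-12, -8, -5], [-22, -15, -9], [3, 2, 1]] = [[5, 4, -1], [-5, 0, -1], [6, 0, -5]].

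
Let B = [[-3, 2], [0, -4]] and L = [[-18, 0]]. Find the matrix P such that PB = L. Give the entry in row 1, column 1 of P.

6

B is on the right of P, so right-multiply by B⁻¹: P = LB⁻¹.
det B = 12; the adjugate gives B⁻¹ = [[-1/3, -1/6], [0, -1/4]].
P = LB⁻¹ = [[-18, 0]] · [[-1/3, -1/6], [0, -1/4]] = [[6, 3]].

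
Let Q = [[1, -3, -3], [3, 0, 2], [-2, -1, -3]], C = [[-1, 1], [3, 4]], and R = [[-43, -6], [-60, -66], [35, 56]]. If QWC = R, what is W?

W = [[4, -4], [-3, 4], [-3, -3]]

Isolating W: multiply by Q⁻¹ from the left and C⁻¹ from the right, so W = Q⁻¹RC⁻¹.
det Q = -4; the adjugate gives Q⁻¹ = [[-1/2, 3/2, 3/2], [-5/4, 9/4, 11/4], [3/4, -7/4, -9/4]].
det C = -7, so C⁻¹ = [[-4/7, 1/7], [3/7, 1/7]].
Q⁻¹R = [[-16, -12], [15, 13], [-6, -15]].
W = (Q⁻¹R)C⁻¹ = [[4, -4], [-3, 4], [-3, -3]].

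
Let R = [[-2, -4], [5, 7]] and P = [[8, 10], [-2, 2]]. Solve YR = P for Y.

R is on the right of Y, so right-multiply by R⁻¹: Y = PR⁻¹.
det R = 6, so R⁻¹ = [[7/6, 2/3], [-5/6, -1/3]].
Y = PR⁻¹ = [[8, 10], [-2, 2]] · [[7/6, 2/3], [-5/6, -1/3]] = [[1, 2], [-4, -2]].

Y = [[1, 2], [-4, -2]]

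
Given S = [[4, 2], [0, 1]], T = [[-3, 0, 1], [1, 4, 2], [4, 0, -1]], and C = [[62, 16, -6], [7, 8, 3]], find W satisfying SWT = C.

W = [[0, 0, 3], [1, 2, 2]]

W = S⁻¹CT⁻¹ (apply S⁻¹ on the left and T⁻¹ on the right).
S has determinant 4; S⁻¹ = [[1/4, -1/2], [0, 1]].
T has determinant -4; T⁻¹ = [[1, 0, 1], [-9/4, 1/4, -7/4], [4, 0, 3]].
S⁻¹C = [[12, 0, -3], [7, 8, 3]].
W = (S⁻¹C)T⁻¹ = [[0, 0, 3], [1, 2, 2]].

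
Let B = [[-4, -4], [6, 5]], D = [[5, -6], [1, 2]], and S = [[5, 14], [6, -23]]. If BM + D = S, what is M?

BM = S − D = [[0, 20], [5, -25]].
Since B multiplies M on the left, M = B⁻¹(S − D).
B has determinant 4; B⁻¹ = [[5/4, 1], [-3/2, -1]].
M = B⁻¹(S − D) = [[5, 0], [-5, -5]].

M = [[5, 0], [-5, -5]]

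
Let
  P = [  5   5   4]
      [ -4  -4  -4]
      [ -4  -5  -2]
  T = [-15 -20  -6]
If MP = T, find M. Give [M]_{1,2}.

Right-multiplying both sides by P⁻¹ gives M = TP⁻¹.
det P = -4; the adjugate gives P⁻¹ = [[3, 5/2, 1], [-2, -3/2, -1], [-1, -5/4, 0]].
M = TP⁻¹ = [[-15, -20, -6]] · [[3, 5/2, 1], [-2, -3/2, -1], [-1, -5/4, 0]] = [[1, 0, 5]].

0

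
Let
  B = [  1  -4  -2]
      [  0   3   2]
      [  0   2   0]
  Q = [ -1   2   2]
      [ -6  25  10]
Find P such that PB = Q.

P = [[-1, 0, -1], [-6, -1, 2]]

Right-multiplying both sides by B⁻¹ gives P = QB⁻¹.
B has determinant -4; B⁻¹ = [[1, 1, 1/2], [0, 0, 1/2], [0, 1/2, -3/4]].
P = QB⁻¹ = [[-1, 2, 2], [-6, 25, 10]] · [[1, 1, 1/2], [0, 0, 1/2], [0, 1/2, -3/4]] = [[-1, 0, -1], [-6, -1, 2]].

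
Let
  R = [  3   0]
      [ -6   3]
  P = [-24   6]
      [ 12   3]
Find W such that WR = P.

W = [[-4, 2], [6, 1]]

R is on the right of W, so right-multiply by R⁻¹: W = PR⁻¹.
det R = 9; the adjugate gives R⁻¹ = [[1/3, 0], [2/3, 1/3]].
W = PR⁻¹ = [[-24, 6], [12, 3]] · [[1/3, 0], [2/3, 1/3]] = [[-4, 2], [6, 1]].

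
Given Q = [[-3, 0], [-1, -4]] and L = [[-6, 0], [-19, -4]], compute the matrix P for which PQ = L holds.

Since Q sits to the right of P, P = LQ⁻¹.
Q has determinant 12; Q⁻¹ = [[-1/3, 0], [1/12, -1/4]].
P = LQ⁻¹ = [[-6, 0], [-19, -4]] · [[-1/3, 0], [1/12, -1/4]] = [[2, 0], [6, 1]].

P = [[2, 0], [6, 1]]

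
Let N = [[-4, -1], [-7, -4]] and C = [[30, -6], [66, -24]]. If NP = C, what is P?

P = [[-6, 0], [-6, 6]]

Left-multiplying both sides by N⁻¹ gives P = N⁻¹C.
det N = 9; the adjugate gives N⁻¹ = [[-4/9, 1/9], [7/9, -4/9]].
P = N⁻¹C = [[-4/9, 1/9], [7/9, -4/9]] · [[30, -6], [66, -24]] = [[-6, 0], [-6, 6]].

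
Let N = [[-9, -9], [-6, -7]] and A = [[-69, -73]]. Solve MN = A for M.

Since N sits to the right of M, M = AN⁻¹.
N has determinant 9; N⁻¹ = [[-7/9, 1], [2/3, -1]].
M = AN⁻¹ = [[-69, -73]] · [[-7/9, 1], [2/3, -1]] = [[5, 4]].

M = [[5, 4]]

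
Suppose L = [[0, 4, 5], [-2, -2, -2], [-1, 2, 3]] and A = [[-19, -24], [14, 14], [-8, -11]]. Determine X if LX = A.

L is on the left of X, so left-multiply by L⁻¹: X = L⁻¹A.
det L = 2; the adjugate gives L⁻¹ = [[-1, -1, 1], [4, 5/2, -5], [-3, -2, 4]].
X = L⁻¹A = [[-1, -1, 1], [4, 5/2, -5], [-3, -2, 4]] · [[-19, -24], [14, 14], [-8, -11]] = [[-3, -1], [-1, -6], [-3, 0]].

X = [[-3, -1], [-1, -6], [-3, 0]]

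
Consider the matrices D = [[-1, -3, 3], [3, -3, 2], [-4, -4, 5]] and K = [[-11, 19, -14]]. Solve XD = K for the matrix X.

Right-multiplying both sides by D⁻¹ gives X = KD⁻¹.
det D = 4, so D⁻¹ = [[-7/4, 3/4, 3/4], [-23/4, 7/4, 11/4], [-6, 2, 3]].
X = KD⁻¹ = [[-11, 19, -14]] · [[-7/4, 3/4, 3/4], [-23/4, 7/4, 11/4], [-6, 2, 3]] = [[-6, -3, 2]].

X = [[-6, -3, 2]]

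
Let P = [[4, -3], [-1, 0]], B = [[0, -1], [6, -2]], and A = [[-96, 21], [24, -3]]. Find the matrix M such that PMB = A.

Isolating M: multiply by P⁻¹ from the left and B⁻¹ from the right, so M = P⁻¹AB⁻¹.
det P = -3, so P⁻¹ = [[0, -1], [-1/3, -4/3]].
det B = 6, so B⁻¹ = [[-1/3, 1/6], [-1, 0]].
P⁻¹A = [[-24, 3], [0, -3]].
M = (P⁻¹A)B⁻¹ = [[5, -4], [3, 0]].

M = [[5, -4], [3, 0]]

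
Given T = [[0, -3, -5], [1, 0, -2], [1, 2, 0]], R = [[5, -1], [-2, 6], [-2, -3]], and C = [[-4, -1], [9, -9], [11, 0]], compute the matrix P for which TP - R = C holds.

P = [[3, -1], [3, -1], [-2, 1]]

TP = C + R = [[1, -2], [7, -3], [9, -3]].
T is on the left of P, so left-multiply by T⁻¹: P = T⁻¹(C + R).
det T = -4; the adjugate gives T⁻¹ = [[-1, 5/2, -3/2], [1/2, -5/4, 5/4], [-1/2, 3/4, -3/4]].
P = T⁻¹(C + R) = [[3, -1], [3, -1], [-2, 1]].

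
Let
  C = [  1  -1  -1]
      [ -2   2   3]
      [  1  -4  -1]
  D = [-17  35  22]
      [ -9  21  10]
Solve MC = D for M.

M = [[-1, 5, -6], [-3, 1, -4]]

Since C sits to the right of M, M = DC⁻¹.
det C = 3, so C⁻¹ = [[10/3, 1, -1/3], [1/3, 0, -1/3], [2, 1, 0]].
M = DC⁻¹ = [[-17, 35, 22], [-9, 21, 10]] · [[10/3, 1, -1/3], [1/3, 0, -1/3], [2, 1, 0]] = [[-1, 5, -6], [-3, 1, -4]].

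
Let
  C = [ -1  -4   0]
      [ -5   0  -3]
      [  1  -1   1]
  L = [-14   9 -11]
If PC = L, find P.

P = [[-1, 2, -5]]

Since C sits to the right of P, P = LC⁻¹.
C has determinant -5; C⁻¹ = [[3/5, -4/5, -12/5], [-2/5, 1/5, 3/5], [-1, 1, 4]].
P = LC⁻¹ = [[-14, 9, -11]] · [[3/5, -4/5, -12/5], [-2/5, 1/5, 3/5], [-1, 1, 4]] = [[-1, 2, -5]].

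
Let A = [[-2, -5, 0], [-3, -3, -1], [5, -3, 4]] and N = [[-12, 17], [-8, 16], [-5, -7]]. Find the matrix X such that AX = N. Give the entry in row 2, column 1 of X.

2

Since A multiplies X on the left, X = A⁻¹N.
A has determinant -5; A⁻¹ = [[3, -4, -1], [-7/5, 8/5, 2/5], [-24/5, 31/5, 9/5]].
X = A⁻¹N = [[3, -4, -1], [-7/5, 8/5, 2/5], [-24/5, 31/5, 9/5]] · [[-12, 17], [-8, 16], [-5, -7]] = [[1, -6], [2, -1], [-1, 5]].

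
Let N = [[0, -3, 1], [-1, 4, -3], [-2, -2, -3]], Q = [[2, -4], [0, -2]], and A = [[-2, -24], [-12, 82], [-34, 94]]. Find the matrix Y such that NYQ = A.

Left-multiply by N⁻¹ and right-multiply by Q⁻¹: Y = N⁻¹AQ⁻¹.
N has determinant 1; N⁻¹ = [[-18, -11, 5], [3, 2, -1], [10, 6, -3]].
det Q = -4, so Q⁻¹ = [[1/2, -1], [0, -1/2]].
N⁻¹A = [[-2, 0], [4, -2], [10, -30]].
Y = (N⁻¹A)Q⁻¹ = [[-1, 2], [2, -3], [5, 5]].

Y = [[-1, 2], [2, -3], [5, 5]]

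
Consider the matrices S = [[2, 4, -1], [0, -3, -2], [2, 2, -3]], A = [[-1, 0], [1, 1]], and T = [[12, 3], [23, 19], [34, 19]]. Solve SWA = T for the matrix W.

Isolating W: multiply by S⁻¹ from the left and A⁻¹ from the right, so W = S⁻¹TA⁻¹.
S has determinant 4; S⁻¹ = [[13/4, 5/2, -11/4], [-1, -1, 1], [3/2, 1, -3/2]].
A has determinant -1; A⁻¹ = [[-1, 0], [1, 1]].
S⁻¹T = [[3, 5], [-1, -3], [-10, -5]].
W = (S⁻¹T)A⁻¹ = [[2, 5], [-2, -3], [5, -5]].

W = [[2, 5], [-2, -3], [5, -5]]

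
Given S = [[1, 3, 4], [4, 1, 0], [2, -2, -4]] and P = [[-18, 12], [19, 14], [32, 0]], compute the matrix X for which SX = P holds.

X = [[5, 2], [-1, 6], [-5, -2]]

Since S multiplies X on the left, X = S⁻¹P.
S has determinant 4; S⁻¹ = [[-1, 1, -1], [4, -3, 4], [-5/2, 2, -11/4]].
X = S⁻¹P = [[-1, 1, -1], [4, -3, 4], [-5/2, 2, -11/4]] · [[-18, 12], [19, 14], [32, 0]] = [[5, 2], [-1, 6], [-5, -2]].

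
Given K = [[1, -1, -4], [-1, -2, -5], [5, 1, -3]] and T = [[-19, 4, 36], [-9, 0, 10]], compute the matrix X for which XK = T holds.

K is on the right of X, so right-multiply by K⁻¹: X = TK⁻¹.
det K = 3; the adjugate gives K⁻¹ = [[11/3, -7/3, -1], [-28/3, 17/3, 3], [3, -2, -1]].
X = TK⁻¹ = [[-19, 4, 36], [-9, 0, 10]] · [[11/3, -7/3, -1], [-28/3, 17/3, 3], [3, -2, -1]] = [[1, -5, -5], [-3, 1, -1]].

X = [[1, -5, -5], [-3, 1, -1]]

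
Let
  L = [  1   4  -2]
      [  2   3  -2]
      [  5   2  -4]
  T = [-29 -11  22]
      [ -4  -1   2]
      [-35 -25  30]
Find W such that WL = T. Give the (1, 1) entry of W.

Right-multiplying both sides by L⁻¹ gives W = TL⁻¹.
L has determinant 6; L⁻¹ = [[-4/3, 2, -1/3], [-1/3, 1, -1/3], [-11/6, 3, -5/6]].
W = TL⁻¹ = [[-29, -11, 22], [-4, -1, 2], [-35, -25, 30]] · [[-4/3, 2, -1/3], [-1/3, 1, -1/3], [-11/6, 3, -5/6]] = [[2, -3, -5], [2, -3, 0], [0, -5, -5]].

2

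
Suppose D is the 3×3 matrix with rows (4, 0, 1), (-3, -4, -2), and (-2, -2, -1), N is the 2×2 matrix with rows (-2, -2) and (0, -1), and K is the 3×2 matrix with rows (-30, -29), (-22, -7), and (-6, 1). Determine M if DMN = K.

M = D⁻¹KN⁻¹ (apply D⁻¹ on the left and N⁻¹ on the right).
det D = -2, so D⁻¹ = [[0, 1, -2], [-1/2, 1, -5/2], [1, -4, 8]].
det N = 2, so N⁻¹ = [[-1/2, 1], [0, -1]].
D⁻¹K = [[-10, -9], [8, 5], [10, 7]].
M = (D⁻¹K)N⁻¹ = [[5, -1], [-4, 3], [-5, 3]].

M = [[5, -1], [-4, 3], [-5, 3]]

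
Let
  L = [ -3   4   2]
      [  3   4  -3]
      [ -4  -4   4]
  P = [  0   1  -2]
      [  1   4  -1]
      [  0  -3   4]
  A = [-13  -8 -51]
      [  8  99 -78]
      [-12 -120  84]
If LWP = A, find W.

Isolating W: multiply by L⁻¹ from the left and P⁻¹ from the right, so W = L⁻¹AP⁻¹.
L has determinant -4; L⁻¹ = [[-1, 6, 5], [0, 1, 3/4], [-1, 7, 6]].
det P = 2, so P⁻¹ = [[13/2, 1, 7/2], [-2, 0, -1], [-3/2, 0, -1/2]].
L⁻¹A = [[1, 2, 3], [-1, 9, -15], [-3, -19, 9]].
W = (L⁻¹A)P⁻¹ = [[-2, 1, 0], [-2, -1, -5], [5, -3, 4]].

W = [[-2, 1, 0], [-2, -1, -5], [5, -3, 4]]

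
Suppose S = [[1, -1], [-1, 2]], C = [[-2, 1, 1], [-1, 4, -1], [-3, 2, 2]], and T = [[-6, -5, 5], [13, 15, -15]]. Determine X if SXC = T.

X = [[3, 2, -3], [-4, 4, -1]]

Left-multiply by S⁻¹ and right-multiply by C⁻¹: X = S⁻¹TC⁻¹.
S has determinant 1; S⁻¹ = [[2, 1], [1, 1]].
det C = -5; the adjugate gives C⁻¹ = [[-2, 0, 1], [-1, 1/5, 3/5], [-2, -1/5, 7/5]].
S⁻¹T = [[1, 5, -5], [7, 10, -10]].
X = (S⁻¹T)C⁻¹ = [[3, 2, -3], [-4, 4, -1]].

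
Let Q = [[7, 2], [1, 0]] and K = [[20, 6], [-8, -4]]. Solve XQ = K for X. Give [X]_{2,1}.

Right-multiplying both sides by Q⁻¹ gives X = KQ⁻¹.
det Q = -2, so Q⁻¹ = [[0, 1], [1/2, -7/2]].
X = KQ⁻¹ = [[20, 6], [-8, -4]] · [[0, 1], [1/2, -7/2]] = [[3, -1], [-2, 6]].

-2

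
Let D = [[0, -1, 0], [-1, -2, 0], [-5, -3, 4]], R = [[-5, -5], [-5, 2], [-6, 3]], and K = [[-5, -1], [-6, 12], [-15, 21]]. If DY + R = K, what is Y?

DY = K − R = [[0, 4], [-1, 10], [-9, 18]].
Left-multiplying both sides by D⁻¹ gives Y = D⁻¹(K − R).
det D = -4; the adjugate gives D⁻¹ = [[2, -1, 0], [-1, 0, 0], [7/4, -5/4, 1/4]].
Y = D⁻¹(K − R) = [[1, -2], [0, -4], [-1, -1]].

Y = [[1, -2], [0, -4], [-1, -1]]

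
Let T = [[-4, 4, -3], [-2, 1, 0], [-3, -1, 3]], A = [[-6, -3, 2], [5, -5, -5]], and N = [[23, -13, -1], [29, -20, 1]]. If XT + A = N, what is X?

XT = N − A = [[29, -10, -3], [24, -15, 6]].
Since T sits to the right of X, X = (N − A)T⁻¹.
det T = -3; the adjugate gives T⁻¹ = [[-1, 3, -1], [-2, 7, -2], [-5/3, 16/3, -4/3]].
X = (N − A)T⁻¹ = [[-4, 1, -5], [-4, -1, -2]].

X = [[-4, 1, -5], [-4, -1, -2]]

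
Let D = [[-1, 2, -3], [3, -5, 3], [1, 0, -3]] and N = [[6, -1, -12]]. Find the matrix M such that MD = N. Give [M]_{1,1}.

-3

Right-multiplying both sides by D⁻¹ gives M = ND⁻¹.
D has determinant -6; D⁻¹ = [[-5/2, -1, 3/2], [-2, -1, 1], [-5/6, -1/3, 1/6]].
M = ND⁻¹ = [[6, -1, -12]] · [[-5/2, -1, 3/2], [-2, -1, 1], [-5/6, -1/3, 1/6]] = [[-3, -1, 6]].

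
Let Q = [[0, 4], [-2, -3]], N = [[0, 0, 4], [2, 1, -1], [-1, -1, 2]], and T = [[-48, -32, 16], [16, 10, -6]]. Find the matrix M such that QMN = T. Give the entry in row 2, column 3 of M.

Isolating M: multiply by Q⁻¹ from the left and N⁻¹ from the right, so M = Q⁻¹TN⁻¹.
det Q = 8, so Q⁻¹ = [[-3/8, -1/2], [1/4, 0]].
N has determinant -4; N⁻¹ = [[-1/4, 1, 1], [3/4, -1, -2], [1/4, 0, 0]].
Q⁻¹T = [[10, 7, -3], [-12, -8, 4]].
M = (Q⁻¹T)N⁻¹ = [[2, 3, -4], [-2, -4, 4]].

4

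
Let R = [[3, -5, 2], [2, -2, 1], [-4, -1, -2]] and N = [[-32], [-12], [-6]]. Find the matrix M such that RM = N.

M = [[2], [6], [-4]]

Left-multiplying both sides by R⁻¹ gives M = R⁻¹N.
det R = -5; the adjugate gives R⁻¹ = [[-1, 12/5, 1/5], [0, -2/5, -1/5], [2, -23/5, -4/5]].
M = R⁻¹N = [[-1, 12/5, 1/5], [0, -2/5, -1/5], [2, -23/5, -4/5]] · [[-32], [-12], [-6]] = [[2], [6], [-4]].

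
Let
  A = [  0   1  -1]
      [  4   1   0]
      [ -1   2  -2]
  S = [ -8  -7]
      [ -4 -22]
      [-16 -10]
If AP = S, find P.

P = [[0, -4], [-4, -6], [4, 1]]

Left-multiplying both sides by A⁻¹ gives P = A⁻¹S.
A has determinant -1; A⁻¹ = [[2, 0, -1], [-8, 1, 4], [-9, 1, 4]].
P = A⁻¹S = [[2, 0, -1], [-8, 1, 4], [-9, 1, 4]] · [[-8, -7], [-4, -22], [-16, -10]] = [[0, -4], [-4, -6], [4, 1]].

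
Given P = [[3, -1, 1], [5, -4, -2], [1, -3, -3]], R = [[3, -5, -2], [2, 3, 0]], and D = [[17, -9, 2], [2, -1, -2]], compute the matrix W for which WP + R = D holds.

WP = D − R = [[14, -4, 4], [0, -4, -2]].
Right-multiplying both sides by P⁻¹ gives W = (D − R)P⁻¹.
P has determinant -6; P⁻¹ = [[-1, 1, -1], [-13/6, 5/3, -11/6], [11/6, -4/3, 7/6]].
W = (D − R)P⁻¹ = [[2, 2, -2], [5, -4, 5]].

W = [[2, 2, -2], [5, -4, 5]]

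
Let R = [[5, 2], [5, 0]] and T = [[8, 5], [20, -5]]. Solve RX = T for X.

Since R multiplies X on the left, X = R⁻¹T.
R has determinant -10; R⁻¹ = [[0, 1/5], [1/2, -1/2]].
X = R⁻¹T = [[0, 1/5], [1/2, -1/2]] · [[8, 5], [20, -5]] = [[4, -1], [-6, 5]].

X = [[4, -1], [-6, 5]]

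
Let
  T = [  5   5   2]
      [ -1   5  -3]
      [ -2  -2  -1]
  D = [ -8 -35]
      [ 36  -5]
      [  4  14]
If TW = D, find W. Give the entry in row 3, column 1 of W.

-4

Since T multiplies W on the left, W = T⁻¹D.
det T = -6, so T⁻¹ = [[11/6, -1/6, 25/6], [-5/6, 1/6, -13/6], [-2, 0, -5]].
W = T⁻¹D = [[11/6, -1/6, 25/6], [-5/6, 1/6, -13/6], [-2, 0, -5]] · [[-8, -35], [36, -5], [4, 14]] = [[-4, -5], [4, -2], [-4, 0]].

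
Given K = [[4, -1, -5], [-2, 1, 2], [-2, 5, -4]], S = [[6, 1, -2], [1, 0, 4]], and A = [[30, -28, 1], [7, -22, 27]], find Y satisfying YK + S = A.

Y = [[3, -1, -5], [1, 4, -5]]

YK = A − S = [[24, -29, 3], [6, -22, 23]].
Right-multiplying both sides by K⁻¹ gives Y = (A − S)K⁻¹.
det K = -4; the adjugate gives K⁻¹ = [[7/2, 29/4, -3/4], [3, 13/2, -1/2], [2, 9/2, -1/2]].
Y = (A − S)K⁻¹ = [[3, -1, -5], [1, 4, -5]].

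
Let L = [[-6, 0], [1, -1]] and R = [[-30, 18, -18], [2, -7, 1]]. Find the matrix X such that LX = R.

X = [[5, -3, 3], [3, 4, 2]]

Since L multiplies X on the left, X = L⁻¹R.
det L = 6; the adjugate gives L⁻¹ = [[-1/6, 0], [-1/6, -1]].
X = L⁻¹R = [[-1/6, 0], [-1/6, -1]] · [[-30, 18, -18], [2, -7, 1]] = [[5, -3, 3], [3, 4, 2]].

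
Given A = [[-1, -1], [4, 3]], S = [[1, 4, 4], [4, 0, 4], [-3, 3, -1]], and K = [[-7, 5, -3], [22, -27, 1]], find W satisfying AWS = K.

Isolating W: multiply by A⁻¹ from the left and S⁻¹ from the right, so W = A⁻¹KS⁻¹.
det A = 1, so A⁻¹ = [[3, 1], [-4, -1]].
det S = 4; the adjugate gives S⁻¹ = [[-3, 4, 4], [-2, 11/4, 3], [3, -15/4, -4]].
A⁻¹K = [[1, -12, -8], [6, 7, 11]].
W = (A⁻¹K)S⁻¹ = [[-3, 1, 0], [1, 2, 1]].

W = [[-3, 1, 0], [1, 2, 1]]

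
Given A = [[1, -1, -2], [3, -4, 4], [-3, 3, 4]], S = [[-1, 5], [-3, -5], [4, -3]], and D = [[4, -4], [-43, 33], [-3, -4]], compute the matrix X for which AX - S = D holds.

AX = D + S = [[3, 1], [-46, 28], [1, -7]].
A is on the left of X, so left-multiply by A⁻¹: X = A⁻¹(D + S).
A has determinant 2; A⁻¹ = [[-14, -1, -6], [-12, -1, -5], [-3/2, 0, -1/2]].
X = A⁻¹(D + S) = [[-2, 0], [5, -5], [-5, 2]].

X = [[-2, 0], [5, -5], [-5, 2]]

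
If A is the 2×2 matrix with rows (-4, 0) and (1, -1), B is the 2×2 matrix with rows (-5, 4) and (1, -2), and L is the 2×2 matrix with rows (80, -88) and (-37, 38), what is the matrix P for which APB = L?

P = [[3, -5], [-3, 2]]

P = A⁻¹LB⁻¹ (apply A⁻¹ on the left and B⁻¹ on the right).
A has determinant 4; A⁻¹ = [[-1/4, 0], [-1/4, -1]].
B has determinant 6; B⁻¹ = [[-1/3, -2/3], [-1/6, -5/6]].
A⁻¹L = [[-20, 22], [17, -16]].
P = (A⁻¹L)B⁻¹ = [[3, -5], [-3, 2]].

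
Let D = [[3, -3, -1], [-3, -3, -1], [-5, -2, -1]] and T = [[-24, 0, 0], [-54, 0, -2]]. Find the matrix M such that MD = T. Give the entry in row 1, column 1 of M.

-4

Right-multiplying both sides by D⁻¹ gives M = TD⁻¹.
det D = 6, so D⁻¹ = [[1/6, -1/6, 0], [1/3, -4/3, 1], [-3/2, 7/2, -3]].
M = TD⁻¹ = [[-24, 0, 0], [-54, 0, -2]] · [[1/6, -1/6, 0], [1/3, -4/3, 1], [-3/2, 7/2, -3]] = [[-4, 4, 0], [-6, 2, 6]].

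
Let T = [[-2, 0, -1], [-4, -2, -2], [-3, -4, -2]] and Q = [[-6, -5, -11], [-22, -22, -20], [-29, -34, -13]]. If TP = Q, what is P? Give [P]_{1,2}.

Left-multiplying both sides by T⁻¹ gives P = T⁻¹Q.
det T = -2; the adjugate gives T⁻¹ = [[2, -2, 1], [1, -1/2, 0], [-5, 4, -2]].
P = T⁻¹Q = [[2, -2, 1], [1, -1/2, 0], [-5, 4, -2]] · [[-6, -5, -11], [-22, -22, -20], [-29, -34, -13]] = [[3, 0, 5], [5, 6, -1], [0, 5, 1]].

0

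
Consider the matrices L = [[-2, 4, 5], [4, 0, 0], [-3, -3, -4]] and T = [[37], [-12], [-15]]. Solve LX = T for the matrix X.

X = [[-3], [4], [3]]

Left-multiplying both sides by L⁻¹ gives X = L⁻¹T.
L has determinant 4; L⁻¹ = [[0, 1/4, 0], [4, 23/4, 5], [-3, -9/2, -4]].
X = L⁻¹T = [[0, 1/4, 0], [4, 23/4, 5], [-3, -9/2, -4]] · [[37], [-12], [-15]] = [[-3], [4], [3]].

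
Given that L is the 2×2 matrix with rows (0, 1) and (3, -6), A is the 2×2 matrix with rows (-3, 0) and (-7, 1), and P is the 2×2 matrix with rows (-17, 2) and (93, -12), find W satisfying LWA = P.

W = [[1, 0], [1, 2]]

Left-multiply by L⁻¹ and right-multiply by A⁻¹: W = L⁻¹PA⁻¹.
det L = -3, so L⁻¹ = [[2, 1/3], [1, 0]].
A has determinant -3; A⁻¹ = [[-1/3, 0], [-7/3, 1]].
L⁻¹P = [[-3, 0], [-17, 2]].
W = (L⁻¹P)A⁻¹ = [[1, 0], [1, 2]].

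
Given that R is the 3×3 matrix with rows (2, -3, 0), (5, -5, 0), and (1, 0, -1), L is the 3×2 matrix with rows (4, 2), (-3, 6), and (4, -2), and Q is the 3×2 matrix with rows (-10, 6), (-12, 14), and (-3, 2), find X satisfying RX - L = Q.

RX = Q + L = [[-6, 8], [-15, 20], [1, 0]].
R is on the left of X, so left-multiply by R⁻¹: X = R⁻¹(Q + L).
R has determinant -5; R⁻¹ = [[-1, 3/5, 0], [-1, 2/5, 0], [-1, 3/5, -1]].
X = R⁻¹(Q + L) = [[-3, 4], [0, 0], [-4, 4]].

X = [[-3, 4], [0, 0], [-4, 4]]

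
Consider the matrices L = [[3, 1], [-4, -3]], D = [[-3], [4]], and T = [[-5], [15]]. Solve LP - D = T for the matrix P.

P = [[-1], [-5]]

LP = T + D = [[-8], [19]].
Since L multiplies P on the left, P = L⁻¹(T + D).
L has determinant -5; L⁻¹ = [[3/5, 1/5], [-4/5, -3/5]].
P = L⁻¹(T + D) = [[-1], [-5]].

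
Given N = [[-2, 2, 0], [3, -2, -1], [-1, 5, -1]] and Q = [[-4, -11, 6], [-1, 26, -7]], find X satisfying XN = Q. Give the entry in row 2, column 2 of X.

N is on the right of X, so right-multiply by N⁻¹: X = QN⁻¹.
det N = -6, so N⁻¹ = [[-7/6, -1/3, 1/3], [-2/3, -1/3, 1/3], [-13/6, -4/3, 1/3]].
X = QN⁻¹ = [[-4, -11, 6], [-1, 26, -7]] · [[-7/6, -1/3, 1/3], [-2/3, -1/3, 1/3], [-13/6, -4/3, 1/3]] = [[-1, -3, -3], [-1, 1, 6]].

1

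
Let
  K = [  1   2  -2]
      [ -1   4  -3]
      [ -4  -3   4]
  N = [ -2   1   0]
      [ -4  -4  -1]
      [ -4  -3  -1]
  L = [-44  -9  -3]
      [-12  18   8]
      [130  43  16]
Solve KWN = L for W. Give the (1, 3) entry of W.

5

W = K⁻¹LN⁻¹ (apply K⁻¹ on the left and N⁻¹ on the right).
K has determinant 1; K⁻¹ = [[7, -2, 2], [16, -4, 5], [19, -5, 6]].
det N = -2; the adjugate gives N⁻¹ = [[-1/2, -1/2, 1/2], [0, -1, 1], [2, 5, -6]].
K⁻¹L = [[-24, -13, -5], [-6, -1, 0], [4, -3, -1]].
W = (K⁻¹L)N⁻¹ = [[2, 0, 5], [3, 4, -4], [-4, -4, 5]].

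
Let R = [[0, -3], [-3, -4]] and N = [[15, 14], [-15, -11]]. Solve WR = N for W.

W = [[2, -5], [-3, 5]]

R is on the right of W, so right-multiply by R⁻¹: W = NR⁻¹.
det R = -9; the adjugate gives R⁻¹ = [[4/9, -1/3], [-1/3, 0]].
W = NR⁻¹ = [[15, 14], [-15, -11]] · [[4/9, -1/3], [-1/3, 0]] = [[2, -5], [-3, 5]].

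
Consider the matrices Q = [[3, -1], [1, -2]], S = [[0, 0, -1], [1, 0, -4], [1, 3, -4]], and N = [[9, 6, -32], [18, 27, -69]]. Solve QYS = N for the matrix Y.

Y = [[-1, 1, -1], [1, -4, -5]]

Y = Q⁻¹NS⁻¹ (apply Q⁻¹ on the left and S⁻¹ on the right).
det Q = -5; the adjugate gives Q⁻¹ = [[2/5, -1/5], [1/5, -3/5]].
det S = -3; the adjugate gives S⁻¹ = [[-4, 1, 0], [0, -1/3, 1/3], [-1, 0, 0]].
Q⁻¹N = [[0, -3, 1], [-9, -15, 35]].
Y = (Q⁻¹N)S⁻¹ = [[-1, 1, -1], [1, -4, -5]].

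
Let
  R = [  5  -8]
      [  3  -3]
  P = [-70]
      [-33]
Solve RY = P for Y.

Y = [[-6], [5]]

Left-multiplying both sides by R⁻¹ gives Y = R⁻¹P.
det R = 9; the adjugate gives R⁻¹ = [[-1/3, 8/9], [-1/3, 5/9]].
Y = R⁻¹P = [[-1/3, 8/9], [-1/3, 5/9]] · [[-70], [-33]] = [[-6], [5]].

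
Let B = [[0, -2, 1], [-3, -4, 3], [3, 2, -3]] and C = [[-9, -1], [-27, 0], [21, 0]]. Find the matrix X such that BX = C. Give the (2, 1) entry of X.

3

Since B multiplies X on the left, X = B⁻¹C.
det B = 6; the adjugate gives B⁻¹ = [[1, -2/3, -1/3], [0, -1/2, -1/2], [1, -1, -1]].
X = B⁻¹C = [[1, -2/3, -1/3], [0, -1/2, -1/2], [1, -1, -1]] · [[-9, -1], [-27, 0], [21, 0]] = [[2, -1], [3, 0], [-3, -1]].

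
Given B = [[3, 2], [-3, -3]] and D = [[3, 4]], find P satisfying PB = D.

B is on the right of P, so right-multiply by B⁻¹: P = DB⁻¹.
det B = -3; the adjugate gives B⁻¹ = [[1, 2/3], [-1, -1]].
P = DB⁻¹ = [[3, 4]] · [[1, 2/3], [-1, -1]] = [[-1, -2]].

P = [[-1, -2]]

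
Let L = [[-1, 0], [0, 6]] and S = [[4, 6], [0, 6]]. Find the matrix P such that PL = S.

P = [[-4, 1], [0, 1]]

Since L sits to the right of P, P = SL⁻¹.
L has determinant -6; L⁻¹ = [[-1, 0], [0, 1/6]].
P = SL⁻¹ = [[4, 6], [0, 6]] · [[-1, 0], [0, 1/6]] = [[-4, 1], [0, 1]].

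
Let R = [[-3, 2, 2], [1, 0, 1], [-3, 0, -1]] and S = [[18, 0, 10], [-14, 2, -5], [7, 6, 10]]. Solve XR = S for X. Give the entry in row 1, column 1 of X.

R is on the right of X, so right-multiply by R⁻¹: X = SR⁻¹.
R has determinant -4; R⁻¹ = [[0, -1/2, -1/2], [1/2, -9/4, -5/4], [0, 3/2, 1/2]].
X = SR⁻¹ = [[18, 0, 10], [-14, 2, -5], [7, 6, 10]] · [[0, -1/2, -1/2], [1/2, -9/4, -5/4], [0, 3/2, 1/2]] = [[0, 6, -4], [1, -5, 2], [3, -2, -6]].

0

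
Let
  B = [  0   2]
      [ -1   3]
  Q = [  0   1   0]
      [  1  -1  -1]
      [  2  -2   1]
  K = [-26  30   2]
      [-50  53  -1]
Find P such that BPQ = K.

P = [[3, 1, 5], [2, -5, -4]]

Isolating P: multiply by B⁻¹ from the left and Q⁻¹ from the right, so P = B⁻¹KQ⁻¹.
B has determinant 2; B⁻¹ = [[3/2, -1], [1/2, 0]].
det Q = -3, so Q⁻¹ = [[1, 1/3, 1/3], [1, 0, 0], [0, -2/3, 1/3]].
B⁻¹K = [[11, -8, 4], [-13, 15, 1]].
P = (B⁻¹K)Q⁻¹ = [[3, 1, 5], [2, -5, -4]].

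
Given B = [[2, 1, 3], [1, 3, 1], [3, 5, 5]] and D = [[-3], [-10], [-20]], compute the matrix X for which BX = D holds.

X = [[5], [-4], [-3]]

Left-multiplying both sides by B⁻¹ gives X = B⁻¹D.
det B = 6; the adjugate gives B⁻¹ = [[5/3, 5/3, -4/3], [-1/3, 1/6, 1/6], [-2/3, -7/6, 5/6]].
X = B⁻¹D = [[5/3, 5/3, -4/3], [-1/3, 1/6, 1/6], [-2/3, -7/6, 5/6]] · [[-3], [-10], [-20]] = [[5], [-4], [-3]].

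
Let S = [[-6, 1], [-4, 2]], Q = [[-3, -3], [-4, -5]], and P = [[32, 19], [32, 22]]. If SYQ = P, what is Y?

Isolating Y: multiply by S⁻¹ from the left and Q⁻¹ from the right, so Y = S⁻¹PQ⁻¹.
S has determinant -8; S⁻¹ = [[-1/4, 1/8], [-1/2, 3/4]].
Q has determinant 3; Q⁻¹ = [[-5/3, 1], [4/3, -1]].
S⁻¹P = [[-4, -2], [8, 7]].
Y = (S⁻¹P)Q⁻¹ = [[4, -2], [-4, 1]].

Y = [[4, -2], [-4, 1]]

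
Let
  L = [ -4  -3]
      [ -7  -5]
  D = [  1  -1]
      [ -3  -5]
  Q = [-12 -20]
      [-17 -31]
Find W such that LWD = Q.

Left-multiply by L⁻¹ and right-multiply by D⁻¹: W = L⁻¹QD⁻¹.
det L = -1, so L⁻¹ = [[5, -3], [-7, 4]].
det D = -8; the adjugate gives D⁻¹ = [[5/8, -1/8], [-3/8, -1/8]].
L⁻¹Q = [[-9, -7], [16, 16]].
W = (L⁻¹Q)D⁻¹ = [[-3, 2], [4, -4]].

W = [[-3, 2], [4, -4]]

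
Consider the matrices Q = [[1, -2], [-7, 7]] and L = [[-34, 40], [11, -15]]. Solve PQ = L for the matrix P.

P = [[-6, 4], [4, -1]]

Q is on the right of P, so right-multiply by Q⁻¹: P = LQ⁻¹.
det Q = -7, so Q⁻¹ = [[-1, -2/7], [-1, -1/7]].
P = LQ⁻¹ = [[-34, 40], [11, -15]] · [[-1, -2/7], [-1, -1/7]] = [[-6, 4], [4, -1]].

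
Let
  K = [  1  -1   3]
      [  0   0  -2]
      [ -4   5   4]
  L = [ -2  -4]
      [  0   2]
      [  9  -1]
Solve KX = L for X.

X = [[-1, -2], [1, -1], [0, -1]]

Since K multiplies X on the left, X = K⁻¹L.
det K = 2, so K⁻¹ = [[5, 19/2, 1], [4, 8, 1], [0, -1/2, 0]].
X = K⁻¹L = [[5, 19/2, 1], [4, 8, 1], [0, -1/2, 0]] · [[-2, -4], [0, 2], [9, -1]] = [[-1, -2], [1, -1], [0, -1]].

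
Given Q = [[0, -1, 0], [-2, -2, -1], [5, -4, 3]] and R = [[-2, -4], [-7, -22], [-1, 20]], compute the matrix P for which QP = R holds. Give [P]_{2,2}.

Since Q multiplies P on the left, P = Q⁻¹R.
det Q = -1; the adjugate gives Q⁻¹ = [[10, -3, -1], [-1, 0, 0], [-18, 5, 2]].
P = Q⁻¹R = [[10, -3, -1], [-1, 0, 0], [-18, 5, 2]] · [[-2, -4], [-7, -22], [-1, 20]] = [[2, 6], [2, 4], [-1, 2]].

4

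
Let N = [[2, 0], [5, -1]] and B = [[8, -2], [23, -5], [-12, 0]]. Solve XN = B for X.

X = [[-1, 2], [-1, 5], [-6, 0]]

Since N sits to the right of X, X = BN⁻¹.
det N = -2; the adjugate gives N⁻¹ = [[1/2, 0], [5/2, -1]].
X = BN⁻¹ = [[8, -2], [23, -5], [-12, 0]] · [[1/2, 0], [5/2, -1]] = [[-1, 2], [-1, 5], [-6, 0]].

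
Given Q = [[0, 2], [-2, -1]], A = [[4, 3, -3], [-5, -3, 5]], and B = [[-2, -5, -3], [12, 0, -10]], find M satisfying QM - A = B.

QM = B + A = [[2, -2, -6], [7, -3, -5]].
Left-multiplying both sides by Q⁻¹ gives M = Q⁻¹(B + A).
det Q = 4, so Q⁻¹ = [[-1/4, -1/2], [1/2, 0]].
M = Q⁻¹(B + A) = [[-4, 2, 4], [1, -1, -3]].

M = [[-4, 2, 4], [1, -1, -3]]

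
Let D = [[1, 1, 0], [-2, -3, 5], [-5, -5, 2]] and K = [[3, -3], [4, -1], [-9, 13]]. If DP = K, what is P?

P = [[-2, -5], [5, 2], [3, -1]]

Since D multiplies P on the left, P = D⁻¹K.
det D = -2, so D⁻¹ = [[-19/2, 1, -5/2], [21/2, -1, 5/2], [5/2, 0, 1/2]].
P = D⁻¹K = [[-19/2, 1, -5/2], [21/2, -1, 5/2], [5/2, 0, 1/2]] · [[3, -3], [4, -1], [-9, 13]] = [[-2, -5], [5, 2], [3, -1]].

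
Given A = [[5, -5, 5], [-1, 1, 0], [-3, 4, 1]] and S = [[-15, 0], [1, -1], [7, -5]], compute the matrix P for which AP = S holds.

P = [[5, 0], [6, -1], [-2, -1]]

A is on the left of P, so left-multiply by A⁻¹: P = A⁻¹S.
det A = -5, so A⁻¹ = [[-1/5, -5, 1], [-1/5, -4, 1], [1/5, 1, 0]].
P = A⁻¹S = [[-1/5, -5, 1], [-1/5, -4, 1], [1/5, 1, 0]] · [[-15, 0], [1, -1], [7, -5]] = [[5, 0], [6, -1], [-2, -1]].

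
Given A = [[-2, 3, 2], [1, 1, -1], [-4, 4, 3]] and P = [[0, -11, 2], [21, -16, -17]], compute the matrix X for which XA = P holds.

X = [[1, -6, -2], [-1, 3, -4]]

Right-multiplying both sides by A⁻¹ gives X = PA⁻¹.
det A = 5, so A⁻¹ = [[7/5, -1/5, -1], [1/5, 2/5, 0], [8/5, -4/5, -1]].
X = PA⁻¹ = [[0, -11, 2], [21, -16, -17]] · [[7/5, -1/5, -1], [1/5, 2/5, 0], [8/5, -4/5, -1]] = [[1, -6, -2], [-1, 3, -4]].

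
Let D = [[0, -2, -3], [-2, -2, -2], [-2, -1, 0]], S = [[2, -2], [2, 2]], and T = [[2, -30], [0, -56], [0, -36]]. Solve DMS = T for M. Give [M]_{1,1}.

-4

M = D⁻¹TS⁻¹ (apply D⁻¹ on the left and S⁻¹ on the right).
det D = -2, so D⁻¹ = [[1, -3/2, 1], [-2, 3, -3], [1, -2, 2]].
det S = 8; the adjugate gives S⁻¹ = [[1/4, 1/4], [-1/4, 1/4]].
D⁻¹T = [[2, 18], [-4, 0], [2, 10]].
M = (D⁻¹T)S⁻¹ = [[-4, 5], [-1, -1], [-2, 3]].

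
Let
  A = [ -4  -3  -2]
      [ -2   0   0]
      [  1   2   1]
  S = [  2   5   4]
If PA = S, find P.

Since A sits to the right of P, P = SA⁻¹.
A has determinant 2; A⁻¹ = [[0, -1/2, 0], [1, -1, 2], [-2, 5/2, -3]].
P = SA⁻¹ = [[2, 5, 4]] · [[0, -1/2, 0], [1, -1, 2], [-2, 5/2, -3]] = [[-3, 4, -2]].

P = [[-3, 4, -2]]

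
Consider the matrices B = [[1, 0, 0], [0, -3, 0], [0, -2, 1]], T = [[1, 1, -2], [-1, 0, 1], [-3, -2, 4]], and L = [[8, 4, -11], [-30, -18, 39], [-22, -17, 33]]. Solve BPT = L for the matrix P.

P = [[2, -3, -1], [0, -1, -3], [-5, -3, 0]]

Left-multiply by B⁻¹ and right-multiply by T⁻¹: P = B⁻¹LT⁻¹.
det B = -3; the adjugate gives B⁻¹ = [[1, 0, 0], [0, -1/3, 0], [0, -2/3, 1]].
det T = -1, so T⁻¹ = [[-2, 0, -1], [-1, 2, -1], [-2, 1, -1]].
B⁻¹L = [[8, 4, -11], [10, 6, -13], [-2, -5, 7]].
P = (B⁻¹L)T⁻¹ = [[2, -3, -1], [0, -1, -3], [-5, -3, 0]].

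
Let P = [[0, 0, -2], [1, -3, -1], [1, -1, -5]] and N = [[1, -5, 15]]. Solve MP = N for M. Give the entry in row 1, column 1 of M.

-6

Right-multiplying both sides by P⁻¹ gives M = NP⁻¹.
P has determinant -4; P⁻¹ = [[-7/2, -1/2, 3/2], [-1, -1/2, 1/2], [-1/2, 0, 0]].
M = NP⁻¹ = [[1, -5, 15]] · [[-7/2, -1/2, 3/2], [-1, -1/2, 1/2], [-1/2, 0, 0]] = [[-6, 2, -1]].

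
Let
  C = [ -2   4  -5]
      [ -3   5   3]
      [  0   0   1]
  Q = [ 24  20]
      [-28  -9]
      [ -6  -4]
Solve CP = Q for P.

Left-multiplying both sides by C⁻¹ gives P = C⁻¹Q.
det C = 2, so C⁻¹ = [[5/2, -2, 37/2], [3/2, -1, 21/2], [0, 0, 1]].
P = C⁻¹Q = [[5/2, -2, 37/2], [3/2, -1, 21/2], [0, 0, 1]] · [[24, 20], [-28, -9], [-6, -4]] = [[5, -6], [1, -3], [-6, -4]].

P = [[5, -6], [1, -3], [-6, -4]]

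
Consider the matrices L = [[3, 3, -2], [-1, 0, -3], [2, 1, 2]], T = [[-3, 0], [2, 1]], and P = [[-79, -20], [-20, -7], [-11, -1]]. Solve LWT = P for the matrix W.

W = [[4, -5], [-1, 1], [-2, 4]]

Isolating W: multiply by L⁻¹ from the left and T⁻¹ from the right, so W = L⁻¹PT⁻¹.
det L = -1, so L⁻¹ = [[-3, 8, 9], [4, -10, -11], [1, -3, -3]].
det T = -3, so T⁻¹ = [[-1/3, 0], [2/3, 1]].
L⁻¹P = [[-22, -5], [5, 1], [14, 4]].
W = (L⁻¹P)T⁻¹ = [[4, -5], [-1, 1], [-2, 4]].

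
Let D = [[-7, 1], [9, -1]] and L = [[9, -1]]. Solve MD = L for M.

M = [[0, 1]]

D is on the right of M, so right-multiply by D⁻¹: M = LD⁻¹.
D has determinant -2; D⁻¹ = [[1/2, 1/2], [9/2, 7/2]].
M = LD⁻¹ = [[9, -1]] · [[1/2, 1/2], [9/2, 7/2]] = [[0, 1]].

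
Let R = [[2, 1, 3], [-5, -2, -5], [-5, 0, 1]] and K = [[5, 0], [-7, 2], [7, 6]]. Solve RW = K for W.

R is on the left of W, so left-multiply by R⁻¹: W = R⁻¹K.
det R = -4, so R⁻¹ = [[1/2, 1/4, -1/4], [-15/2, -17/4, 5/4], [5/2, 5/4, -1/4]].
W = R⁻¹K = [[1/2, 1/4, -1/4], [-15/2, -17/4, 5/4], [5/2, 5/4, -1/4]] · [[5, 0], [-7, 2], [7, 6]] = [[-1, -1], [1, -1], [2, 1]].

W = [[-1, -1], [1, -1], [2, 1]]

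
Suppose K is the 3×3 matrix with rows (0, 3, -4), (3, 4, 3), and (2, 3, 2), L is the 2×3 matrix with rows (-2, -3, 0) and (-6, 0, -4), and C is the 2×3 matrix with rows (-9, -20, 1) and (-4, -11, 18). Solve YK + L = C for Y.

Y = [[-2, 1, -5], [-5, -2, 4]]

YK = C − L = [[-7, -17, 1], [2, -11, 22]].
Since K sits to the right of Y, Y = (C − L)K⁻¹.
det K = -4; the adjugate gives K⁻¹ = [[1/4, 9/2, -25/4], [0, -2, 3], [-1/4, -3/2, 9/4]].
Y = (C − L)K⁻¹ = [[-2, 1, -5], [-5, -2, 4]].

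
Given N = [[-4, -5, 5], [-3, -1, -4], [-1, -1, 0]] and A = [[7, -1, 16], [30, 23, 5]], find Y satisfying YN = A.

Y = [[0, -4, 5], [-3, -5, -3]]

N is on the right of Y, so right-multiply by N⁻¹: Y = AN⁻¹.
det N = 6; the adjugate gives N⁻¹ = [[-2/3, -5/6, 25/6], [2/3, 5/6, -31/6], [1/3, 1/6, -11/6]].
Y = AN⁻¹ = [[7, -1, 16], [30, 23, 5]] · [[-2/3, -5/6, 25/6], [2/3, 5/6, -31/6], [1/3, 1/6, -11/6]] = [[0, -4, 5], [-3, -5, -3]].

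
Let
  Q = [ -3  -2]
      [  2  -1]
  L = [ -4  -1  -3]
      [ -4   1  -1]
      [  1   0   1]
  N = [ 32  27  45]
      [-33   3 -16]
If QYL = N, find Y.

Isolating Y: multiply by Q⁻¹ from the left and L⁻¹ from the right, so Y = Q⁻¹NL⁻¹.
det Q = 7; the adjugate gives Q⁻¹ = [[-1/7, 2/7], [-2/7, -3/7]].
det L = -4, so L⁻¹ = [[-1/4, -1/4, -1], [-3/4, 1/4, -2], [1/4, 1/4, 2]].
Q⁻¹N = [[-14, -3, -11], [5, -9, -6]].
Y = (Q⁻¹N)L⁻¹ = [[3, 0, -2], [4, -5, 1]].

Y = [[3, 0, -2], [4, -5, 1]]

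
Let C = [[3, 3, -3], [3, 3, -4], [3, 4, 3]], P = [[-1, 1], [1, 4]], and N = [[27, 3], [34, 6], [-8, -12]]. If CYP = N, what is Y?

Isolating Y: multiply by C⁻¹ from the left and P⁻¹ from the right, so Y = C⁻¹NP⁻¹.
C has determinant 3; C⁻¹ = [[25/3, -7, -1], [-7, 6, 1], [1, -1, 0]].
det P = -5, so P⁻¹ = [[-4/5, 1/5], [1/5, 1/5]].
C⁻¹N = [[-5, -5], [7, 3], [-7, -3]].
Y = (C⁻¹N)P⁻¹ = [[3, -2], [-5, 2], [5, -2]].

Y = [[3, -2], [-5, 2], [5, -2]]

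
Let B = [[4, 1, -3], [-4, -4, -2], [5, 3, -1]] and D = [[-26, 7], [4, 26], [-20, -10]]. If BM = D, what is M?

M = [[-6, 1], [4, -6], [2, -3]]

B is on the left of M, so left-multiply by B⁻¹: M = B⁻¹D.
B has determinant 2; B⁻¹ = [[5, -4, -7], [-7, 11/2, 10], [4, -7/2, -6]].
M = B⁻¹D = [[5, -4, -7], [-7, 11/2, 10], [4, -7/2, -6]] · [[-26, 7], [4, 26], [-20, -10]] = [[-6, 1], [4, -6], [2, -3]].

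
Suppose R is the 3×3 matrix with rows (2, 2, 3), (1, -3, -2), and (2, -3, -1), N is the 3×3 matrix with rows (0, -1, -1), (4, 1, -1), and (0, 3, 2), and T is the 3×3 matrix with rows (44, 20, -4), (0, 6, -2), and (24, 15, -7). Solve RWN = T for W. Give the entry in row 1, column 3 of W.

4

Left-multiply by R⁻¹ and right-multiply by N⁻¹: W = R⁻¹TN⁻¹.
det R = -3, so R⁻¹ = [[1, 7/3, -5/3], [1, 8/3, -7/3], [-1, -10/3, 8/3]].
N has determinant -4; N⁻¹ = [[-5/4, 1/4, -1/2], [2, 0, 1], [-3, 0, -1]].
R⁻¹T = [[4, 9, 3], [-12, 1, 7], [20, 0, -8]].
W = (R⁻¹T)N⁻¹ = [[4, 1, 4], [-4, -3, 0], [-1, 5, -2]].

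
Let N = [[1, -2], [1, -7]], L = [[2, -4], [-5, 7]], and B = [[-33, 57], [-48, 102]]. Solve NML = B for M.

Left-multiply by N⁻¹ and right-multiply by L⁻¹: M = N⁻¹BL⁻¹.
det N = -5, so N⁻¹ = [[7/5, -2/5], [1/5, -1/5]].
det L = -6, so L⁻¹ = [[-7/6, -2/3], [-5/6, -1/3]].
N⁻¹B = [[-27, 39], [3, -9]].
M = (N⁻¹B)L⁻¹ = [[-1, 5], [4, 1]].

M = [[-1, 5], [4, 1]]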